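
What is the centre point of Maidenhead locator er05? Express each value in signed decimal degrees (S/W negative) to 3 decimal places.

85.500, -99.000

Field E=4, R=17: +4·20° lon, +17·10° lat → SW at lon -100°, lat 80°.
Square 0, 5: +0·2° lon, +5·1° lat → SW at lon -100°, lat 85°.
Cell spans 2° lon × 1° lat. Centre is SW corner plus half of each.
latitude 85.500, longitude -99.000.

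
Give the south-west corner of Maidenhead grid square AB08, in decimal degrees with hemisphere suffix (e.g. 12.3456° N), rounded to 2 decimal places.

72.00° S, 180.00° W

Field A=0, B=1: +0·20° lon, +1·10° lat → SW at lon -180°, lat -80°.
Square 0, 8: +0·2° lon, +8·1° lat → SW at lon -180°, lat -72°.
latitude 72.00° S, longitude 180.00° W.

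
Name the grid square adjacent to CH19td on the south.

CH19tc

Latitude subsquare d = 3; −1 → 2 = c.
The longitude characters are unchanged.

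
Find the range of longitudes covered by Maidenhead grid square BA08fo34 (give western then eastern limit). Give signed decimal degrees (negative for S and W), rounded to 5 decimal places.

-159.55833, -159.55000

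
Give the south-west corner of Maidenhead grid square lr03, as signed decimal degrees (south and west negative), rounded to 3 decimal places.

83.000, 40.000

Field L=11, R=17: +11·20° lon, +17·10° lat → SW at lon 40°, lat 80°.
Square 0, 3: +0·2° lon, +3·1° lat → SW at lon 40°, lat 83°.
latitude 83.000, longitude 40.000.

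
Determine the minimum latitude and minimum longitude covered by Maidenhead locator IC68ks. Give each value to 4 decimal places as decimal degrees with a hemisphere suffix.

61.2500° S, 7.1667° W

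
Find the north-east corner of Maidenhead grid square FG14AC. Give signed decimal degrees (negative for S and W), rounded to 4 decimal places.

Field F=5, G=6: +5·20° lon, +6·10° lat → SW at lon -80°, lat -30°.
Square 1, 4: +1·2° lon, +4·1° lat → SW at lon -78°, lat -26°.
Subsquare a=0, c=2: +0·0.0833333° lon, +2·0.0416667° lat → SW at lon -78°, lat -25.9167°.
Cell spans 0.0833333° lon × 0.0416667° lat. NE corner is SW corner plus one full cell.
latitude -25.8750, longitude -77.9167.

-25.8750, -77.9167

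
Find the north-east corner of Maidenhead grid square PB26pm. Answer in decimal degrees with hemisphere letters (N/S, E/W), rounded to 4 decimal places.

73.4583° S, 125.3333° E

Field P=15, B=1: +15·20° lon, +1·10° lat → SW at lon 120°, lat -80°.
Square 2, 6: +2·2° lon, +6·1° lat → SW at lon 124°, lat -74°.
Subsquare p=15, m=12: +15·0.0833333° lon, +12·0.0416667° lat → SW at lon 125.25°, lat -73.5°.
Cell spans 0.0833333° lon × 0.0416667° lat. NE corner is SW corner plus one full cell.
latitude 73.4583° S, longitude 125.3333° E.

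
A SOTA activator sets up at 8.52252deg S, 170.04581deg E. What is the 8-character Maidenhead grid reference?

RI51al54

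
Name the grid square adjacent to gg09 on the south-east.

GG18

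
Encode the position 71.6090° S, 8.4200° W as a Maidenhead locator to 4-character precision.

Shift to the Maidenhead origin (180°W, 90°S): lon 171.58, lat 18.39.
Field: lon ⌊171.58/20⌋ = 8 → I; lat ⌊18.39/10⌋ = 1 → B.
Square: lon ⌊11.58/2⌋ = 5; lat ⌊8.39/1⌋ = 8.

IB58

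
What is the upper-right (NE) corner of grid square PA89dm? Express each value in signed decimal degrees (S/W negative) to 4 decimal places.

-80.4583, 136.3333

Field P=15, A=0: +15·20° lon, +0·10° lat → SW at lon 120°, lat -90°.
Square 8, 9: +8·2° lon, +9·1° lat → SW at lon 136°, lat -81°.
Subsquare d=3, m=12: +3·0.0833333° lon, +12·0.0416667° lat → SW at lon 136.25°, lat -80.5°.
Cell spans 0.0833333° lon × 0.0416667° lat. NE corner is SW corner plus one full cell.
latitude -80.4583, longitude 136.3333.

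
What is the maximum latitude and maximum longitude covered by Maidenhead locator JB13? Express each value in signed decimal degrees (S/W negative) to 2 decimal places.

Field J=9, B=1: +9·20° lon, +1·10° lat → SW at lon 0°, lat -80°.
Square 1, 3: +1·2° lon, +3·1° lat → SW at lon 2°, lat -77°.
Cell spans 2° lon × 1° lat. NE corner is SW corner plus one full cell.
latitude -76.00, longitude 4.00.

-76.00, 4.00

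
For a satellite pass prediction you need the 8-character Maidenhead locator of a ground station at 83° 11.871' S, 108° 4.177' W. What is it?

Offset from 180°W / 90°S: lon 71.93038°, lat 6.80215°.
Field: lon ⌊71.93038/20⌋ = 3 → D; lat ⌊6.80215/10⌋ = 0 → A.
Square: lon ⌊11.93038/2⌋ = 5; lat ⌊6.80215/1⌋ = 6.
Subsquare: lon ⌊1.93038/0.0833333⌋ = 23 → x; lat ⌊0.80215/0.0416667⌋ = 19 → t.
Extended square: lon ⌊0.01372/0.00833333⌋ = 1; lat ⌊0.01048/0.00416667⌋ = 2.

DA56xt12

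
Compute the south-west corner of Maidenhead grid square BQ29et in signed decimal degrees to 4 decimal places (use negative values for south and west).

Field B=1, Q=16: +1·20° lon, +16·10° lat → SW at lon -160°, lat 70°.
Square 2, 9: +2·2° lon, +9·1° lat → SW at lon -156°, lat 79°.
Subsquare e=4, t=19: +4·0.0833333° lon, +19·0.0416667° lat → SW at lon -155.667°, lat 79.7917°.
latitude 79.7917, longitude -155.6667.

79.7917, -155.6667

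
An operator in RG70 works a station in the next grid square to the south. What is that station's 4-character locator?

RF79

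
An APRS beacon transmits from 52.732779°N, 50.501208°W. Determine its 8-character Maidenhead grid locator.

GO42rr95

Offset from 180°W / 90°S: lon 129.49879°, lat 142.73278°.
Field (20°×10°, letters A–R): 129.49879/20 → 6 → G, 142.73278/10 → 14 → O; chars GO.
Square (2°×1°, digits 0–9): 9.49879/2 → 4, 2.73278/1 → 2; chars 42.
Subsquare (5′×2.5′, letters a–x): 1.49879/0.0833333 → 17 → r, 0.73278/0.0416667 → 17 → r; chars rr.
Extended square (30″×15″, digits 0–9): 0.08213/0.00833333 → 9, 0.02445/0.00416667 → 5; chars 95.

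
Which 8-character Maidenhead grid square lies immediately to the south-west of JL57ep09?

JL57dp98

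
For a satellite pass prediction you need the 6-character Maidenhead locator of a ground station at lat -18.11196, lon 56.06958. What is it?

Shift to the Maidenhead origin (180°W, 90°S): lon 236.0696, lat 71.8880.
Field: lon ⌊236.0696/20⌋ = 11 → L; lat ⌊71.8880/10⌋ = 7 → H.
Square: lon ⌊16.0696/2⌋ = 8; lat ⌊1.8880/1⌋ = 1.
Subsquare: lon ⌊0.0696/0.0833333⌋ = 0 → a; lat ⌊0.8880/0.0416667⌋ = 21 → v.

LH81av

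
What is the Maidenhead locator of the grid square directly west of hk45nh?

HK45mh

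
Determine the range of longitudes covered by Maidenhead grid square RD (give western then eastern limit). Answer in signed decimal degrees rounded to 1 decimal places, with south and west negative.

160.0, 180.0

Field R=17, D=3: +17·20° lon, +3·10° lat → SW at lon 160°, lat -60°.
Cell spans 20° lon × 10° lat.
west 160.0, east 180.0.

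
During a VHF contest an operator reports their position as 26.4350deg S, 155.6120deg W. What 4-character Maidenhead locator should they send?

Add 180° to longitude and 90° to latitude: 24.39, 63.56.
Field: lon ⌊24.39/20⌋ = 1 → B; lat ⌊63.56/10⌋ = 6 → G.
Square: lon ⌊4.39/2⌋ = 2; lat ⌊3.56/1⌋ = 3.

BG23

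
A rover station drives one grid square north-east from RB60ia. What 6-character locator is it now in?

Longitude subsquare i = 8; +1 → 9 = j.
Latitude subsquare a = 0; +1 → 1 = b.

RB60jb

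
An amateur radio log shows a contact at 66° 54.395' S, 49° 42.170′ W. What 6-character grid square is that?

GC53dc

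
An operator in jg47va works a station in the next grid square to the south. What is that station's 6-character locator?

Latitude subsquare a = 0; −1 → -1, wraps to 23 = x, carry into square.
Latitude square 7; −1 → 6.
The longitude characters are unchanged.

JG46vx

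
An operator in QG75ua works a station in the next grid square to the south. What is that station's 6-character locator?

QG74ux

Latitude subsquare a = 0; −1 → -1, wraps to 23 = x, carry into square.
Latitude square 5; −1 → 4.
The longitude characters are unchanged.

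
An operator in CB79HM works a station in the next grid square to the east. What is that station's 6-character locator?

Longitude subsquare h = 7; +1 → 8 = i.
The latitude characters are unchanged.

CB79im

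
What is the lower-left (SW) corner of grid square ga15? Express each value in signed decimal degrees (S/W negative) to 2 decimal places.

Field G=6, A=0: +6·20° lon, +0·10° lat → SW at lon -60°, lat -90°.
Square 1, 5: +1·2° lon, +5·1° lat → SW at lon -58°, lat -85°.
latitude -85.00, longitude -58.00.

-85.00, -58.00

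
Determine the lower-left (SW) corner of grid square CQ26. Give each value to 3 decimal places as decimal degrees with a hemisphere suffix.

76.000° N, 136.000° W

Field C=2, Q=16: +2·20° lon, +16·10° lat → SW at lon -140°, lat 70°.
Square 2, 6: +2·2° lon, +6·1° lat → SW at lon -136°, lat 76°.
latitude 76.000° N, longitude 136.000° W.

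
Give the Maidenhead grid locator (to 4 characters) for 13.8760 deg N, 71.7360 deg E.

MK53

Add 180° to longitude and 90° to latitude: 251.74, 103.88.
Field: 251.74/20 → 12 → M, 103.88/10 → 10 → K; chars MK.
Square: 11.74/2 → 5, 3.88/1 → 3; chars 53.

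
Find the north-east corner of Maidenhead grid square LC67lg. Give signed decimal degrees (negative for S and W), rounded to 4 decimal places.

Field L=11, C=2: +11·20° lon, +2·10° lat → SW at lon 40°, lat -70°.
Square 6, 7: +6·2° lon, +7·1° lat → SW at lon 52°, lat -63°.
Subsquare l=11, g=6: +11·0.0833333° lon, +6·0.0416667° lat → SW at lon 52.9167°, lat -62.75°.
Cell spans 0.0833333° lon × 0.0416667° lat. NE corner is SW corner plus one full cell.
latitude -62.7083, longitude 53.0000.

-62.7083, 53.0000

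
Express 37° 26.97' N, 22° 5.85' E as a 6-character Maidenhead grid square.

KM17bk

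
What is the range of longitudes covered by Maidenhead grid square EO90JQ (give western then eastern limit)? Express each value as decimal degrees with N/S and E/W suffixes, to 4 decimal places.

81.2500° W, 81.1667° W

Field E=4, O=14: +4·20° lon, +14·10° lat → SW at lon -100°, lat 50°.
Square 9, 0: +9·2° lon, +0·1° lat → SW at lon -82°, lat 50°.
Subsquare j=9, q=16: +9·0.0833333° lon, +16·0.0416667° lat → SW at lon -81.25°, lat 50.6667°.
Cell spans 0.0833333° lon × 0.0416667° lat.
west 81.2500° W, east 81.1667° W.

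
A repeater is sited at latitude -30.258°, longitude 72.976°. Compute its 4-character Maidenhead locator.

Add 180° to longitude and 90° to latitude: 252.98, 59.74.
Field: 252.98/20 → 12 → M, 59.74/10 → 5 → F; chars MF.
Square: 12.98/2 → 6, 9.74/1 → 9; chars 69.

MF69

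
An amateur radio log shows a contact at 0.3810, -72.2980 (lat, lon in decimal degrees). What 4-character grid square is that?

FJ30

Offset from 180°W / 90°S: lon 107.70°, lat 90.38°.
Field (20°×10°, letters A–R): lon ⌊107.70/20⌋ = 5 → F; lat ⌊90.38/10⌋ = 9 → J.
Square (2°×1°, digits 0–9): lon ⌊7.70/2⌋ = 3; lat ⌊0.38/1⌋ = 0.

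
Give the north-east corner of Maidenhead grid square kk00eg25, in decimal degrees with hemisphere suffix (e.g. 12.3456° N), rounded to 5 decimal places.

10.27500° N, 20.35833° E

Field K=10, K=10: +10·20° lon, +10·10° lat → SW at lon 20°, lat 10°.
Square 0, 0: +0·2° lon, +0·1° lat → SW at lon 20°, lat 10°.
Subsquare e=4, g=6: +4·0.0833333° lon, +6·0.0416667° lat → SW at lon 20.3333°, lat 10.25°.
Extended square 2, 5: +2·0.00833333° lon, +5·0.00416667° lat → SW at lon 20.35°, lat 10.2708°.
Cell spans 0.00833333° lon × 0.00416667° lat. NE corner is SW corner plus one full cell.
latitude 10.27500° N, longitude 20.35833° E.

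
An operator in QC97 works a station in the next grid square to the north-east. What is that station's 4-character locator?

RC08

Longitude square 9; +1 → 10, wraps to 0, carry into field.
Longitude field Q = 16; +1 → 17 = R.
Latitude square 7; +1 → 8.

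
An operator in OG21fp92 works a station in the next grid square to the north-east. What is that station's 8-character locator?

Longitude extended square 9; +1 → 10, wraps to 0, carry into subsquare.
Longitude subsquare f = 5; +1 → 6 = g.
Latitude extended square 2; +1 → 3.

OG21gp03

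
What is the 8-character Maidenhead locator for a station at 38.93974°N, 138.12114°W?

CM08ww55

Offset from 180°W / 90°S: lon 41.87886°, lat 128.93974°.
Field: 41.87886/20 → 2 → C, 128.93974/10 → 12 → M; chars CM.
Square: 1.87886/2 → 0, 8.93974/1 → 8; chars 08.
Subsquare: 1.87886/0.0833333 → 22 → w, 0.93974/0.0416667 → 22 → w; chars ww.
Extended square: 0.04553/0.00833333 → 5, 0.02307/0.00416667 → 5; chars 55.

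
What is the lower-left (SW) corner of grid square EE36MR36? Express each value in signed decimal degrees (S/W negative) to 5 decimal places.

Field E=4, E=4: +4·20° lon, +4·10° lat → SW at lon -100°, lat -50°.
Square 3, 6: +3·2° lon, +6·1° lat → SW at lon -94°, lat -44°.
Subsquare m=12, r=17: +12·0.0833333° lon, +17·0.0416667° lat → SW at lon -93°, lat -43.2917°.
Extended square 3, 6: +3·0.00833333° lon, +6·0.00416667° lat → SW at lon -92.975°, lat -43.2667°.
latitude -43.26667, longitude -92.97500.

-43.26667, -92.97500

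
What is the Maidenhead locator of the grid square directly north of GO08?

GO09

Latitude square 8; +1 → 9.
The longitude characters are unchanged.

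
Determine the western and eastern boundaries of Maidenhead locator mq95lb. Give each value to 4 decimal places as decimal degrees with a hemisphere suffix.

Field M=12, Q=16: +12·20° lon, +16·10° lat → SW at lon 60°, lat 70°.
Square 9, 5: +9·2° lon, +5·1° lat → SW at lon 78°, lat 75°.
Subsquare l=11, b=1: +11·0.0833333° lon, +1·0.0416667° lat → SW at lon 78.9167°, lat 75.0417°.
Cell spans 0.0833333° lon × 0.0416667° lat.
west 78.9167° E, east 79.0000° E.

78.9167° E, 79.0000° E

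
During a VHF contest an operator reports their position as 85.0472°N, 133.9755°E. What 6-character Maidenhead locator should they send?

Offset from 180°W / 90°S: lon 313.9755°, lat 175.0472°.
Field: lon ⌊313.9755/20⌋ = 15 → P; lat ⌊175.0472/10⌋ = 17 → R.
Square: lon ⌊13.9755/2⌋ = 6; lat ⌊5.0472/1⌋ = 5.
Subsquare: lon ⌊1.9755/0.0833333⌋ = 23 → x; lat ⌊0.0472/0.0416667⌋ = 1 → b.

PR65xb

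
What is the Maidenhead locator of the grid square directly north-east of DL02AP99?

Longitude extended square 9; +1 → 10, wraps to 0, carry into subsquare.
Longitude subsquare a = 0; +1 → 1 = b.
Latitude extended square 9; +1 → 10, wraps to 0, carry into subsquare.
Latitude subsquare p = 15; +1 → 16 = q.

DL02bq00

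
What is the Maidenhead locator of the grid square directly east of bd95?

Longitude square 9; +1 → 10, wraps to 0, carry into field.
Longitude field B = 1; +1 → 2 = C.
The latitude characters are unchanged.

CD05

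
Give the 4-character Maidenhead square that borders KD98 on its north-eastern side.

LD09

Longitude square 9; +1 → 10, wraps to 0, carry into field.
Longitude field K = 10; +1 → 11 = L.
Latitude square 8; +1 → 9.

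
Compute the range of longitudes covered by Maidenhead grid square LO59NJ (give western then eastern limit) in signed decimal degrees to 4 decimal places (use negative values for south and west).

51.0833, 51.1667

Field L=11, O=14: +11·20° lon, +14·10° lat → SW at lon 40°, lat 50°.
Square 5, 9: +5·2° lon, +9·1° lat → SW at lon 50°, lat 59°.
Subsquare n=13, j=9: +13·0.0833333° lon, +9·0.0416667° lat → SW at lon 51.0833°, lat 59.375°.
Cell spans 0.0833333° lon × 0.0416667° lat.
west 51.0833, east 51.1667.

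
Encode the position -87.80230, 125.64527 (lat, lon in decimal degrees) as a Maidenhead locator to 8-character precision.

PA22te77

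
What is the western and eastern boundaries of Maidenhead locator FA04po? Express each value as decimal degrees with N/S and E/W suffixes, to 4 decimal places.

78.7500° W, 78.6667° W

Field F=5, A=0: +5·20° lon, +0·10° lat → SW at lon -80°, lat -90°.
Square 0, 4: +0·2° lon, +4·1° lat → SW at lon -80°, lat -86°.
Subsquare p=15, o=14: +15·0.0833333° lon, +14·0.0416667° lat → SW at lon -78.75°, lat -85.4167°.
Cell spans 0.0833333° lon × 0.0416667° lat.
west 78.7500° W, east 78.6667° W.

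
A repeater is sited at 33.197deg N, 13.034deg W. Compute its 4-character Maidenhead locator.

IM33

Add 180° to longitude and 90° to latitude: 166.97, 123.20.
Field (20°×10°, letters A–R): lon ⌊166.97/20⌋ = 8 → I; lat ⌊123.20/10⌋ = 12 → M.
Square (2°×1°, digits 0–9): lon ⌊6.97/2⌋ = 3; lat ⌊3.20/1⌋ = 3.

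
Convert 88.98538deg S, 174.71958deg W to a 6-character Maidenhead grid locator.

Shift to the Maidenhead origin (180°W, 90°S): lon 5.2804, lat 1.0146.
Field: 5.2804/20 → 0 → A, 1.0146/10 → 0 → A; chars AA.
Square: 5.2804/2 → 2, 1.0146/1 → 1; chars 21.
Subsquare: 1.2804/0.0833333 → 15 → p, 0.0146/0.0416667 → 0 → a; chars pa.

AA21pa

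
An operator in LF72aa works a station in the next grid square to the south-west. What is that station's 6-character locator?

Longitude subsquare a = 0; −1 → -1, wraps to 23 = x, carry into square.
Longitude square 7; −1 → 6.
Latitude subsquare a = 0; −1 → -1, wraps to 23 = x, carry into square.
Latitude square 2; −1 → 1.

LF61xx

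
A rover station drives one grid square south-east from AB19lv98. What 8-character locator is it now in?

Longitude extended square 9; +1 → 10, wraps to 0, carry into subsquare.
Longitude subsquare l = 11; +1 → 12 = m.
Latitude extended square 8; −1 → 7.

AB19mv07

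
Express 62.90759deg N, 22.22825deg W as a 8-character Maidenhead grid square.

HP82vv27

Shift to the Maidenhead origin (180°W, 90°S): lon 157.77175, lat 152.90759.
Field (20°×10°, letters A–R): 157.77175/20 → 7 → H, 152.90759/10 → 15 → P; chars HP.
Square (2°×1°, digits 0–9): 17.77175/2 → 8, 2.90759/1 → 2; chars 82.
Subsquare (5′×2.5′, letters a–x): 1.77175/0.0833333 → 21 → v, 0.90759/0.0416667 → 21 → v; chars vv.
Extended square (30″×15″, digits 0–9): 0.02175/0.00833333 → 2, 0.03259/0.00416667 → 7; chars 27.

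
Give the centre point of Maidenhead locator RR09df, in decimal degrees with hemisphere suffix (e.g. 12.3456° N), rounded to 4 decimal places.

89.2292° N, 160.2917° E

Field R=17, R=17: +17·20° lon, +17·10° lat → SW at lon 160°, lat 80°.
Square 0, 9: +0·2° lon, +9·1° lat → SW at lon 160°, lat 89°.
Subsquare d=3, f=5: +3·0.0833333° lon, +5·0.0416667° lat → SW at lon 160.25°, lat 89.2083°.
Cell spans 0.0833333° lon × 0.0416667° lat. Centre is SW corner plus half of each.
latitude 89.2292° N, longitude 160.2917° E.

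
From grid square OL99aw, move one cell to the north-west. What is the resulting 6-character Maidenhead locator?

OL89xx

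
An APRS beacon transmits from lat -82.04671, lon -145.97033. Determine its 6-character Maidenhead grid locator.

BA77aw

Offset from 180°W / 90°S: lon 34.0297°, lat 7.9533°.
Field: 34.0297/20 → 1 → B, 7.9533/10 → 0 → A; chars BA.
Square: 14.0297/2 → 7, 7.9533/1 → 7; chars 77.
Subsquare: 0.0297/0.0833333 → 0 → a, 0.9533/0.0416667 → 22 → w; chars aw.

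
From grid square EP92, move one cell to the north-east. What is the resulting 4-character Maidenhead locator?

Longitude square 9; +1 → 10, wraps to 0, carry into field.
Longitude field E = 4; +1 → 5 = F.
Latitude square 2; +1 → 3.

FP03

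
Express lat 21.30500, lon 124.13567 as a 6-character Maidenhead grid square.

PL21bh

Add 180° to longitude and 90° to latitude: 304.1357, 111.3050.
Field: 304.1357/20 → 15 → P, 111.3050/10 → 11 → L; chars PL.
Square: 4.1357/2 → 2, 1.3050/1 → 1; chars 21.
Subsquare: 0.1357/0.0833333 → 1 → b, 0.3050/0.0416667 → 7 → h; chars bh.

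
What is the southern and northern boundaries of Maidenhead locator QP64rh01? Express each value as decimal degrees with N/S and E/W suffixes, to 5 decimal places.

64.29583° N, 64.30000° N

Field Q=16, P=15: +16·20° lon, +15·10° lat → SW at lon 140°, lat 60°.
Square 6, 4: +6·2° lon, +4·1° lat → SW at lon 152°, lat 64°.
Subsquare r=17, h=7: +17·0.0833333° lon, +7·0.0416667° lat → SW at lon 153.417°, lat 64.2917°.
Extended square 0, 1: +0·0.00833333° lon, +1·0.00416667° lat → SW at lon 153.417°, lat 64.2958°.
Cell spans 0.00833333° lon × 0.00416667° lat.
south 64.29583° N, north 64.30000° N.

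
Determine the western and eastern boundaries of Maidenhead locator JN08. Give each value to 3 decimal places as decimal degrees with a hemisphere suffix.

0.000° E, 2.000° E

Field J=9, N=13: +9·20° lon, +13·10° lat → SW at lon 0°, lat 40°.
Square 0, 8: +0·2° lon, +8·1° lat → SW at lon 0°, lat 48°.
Cell spans 2° lon × 1° lat.
west 0.000° E, east 2.000° E.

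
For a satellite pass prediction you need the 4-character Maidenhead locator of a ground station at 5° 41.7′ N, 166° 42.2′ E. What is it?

RJ35

Offset from 180°W / 90°S: lon 346.70°, lat 95.69°.
Field: lon ⌊346.70/20⌋ = 17 → R; lat ⌊95.69/10⌋ = 9 → J.
Square: lon ⌊6.70/2⌋ = 3; lat ⌊5.69/1⌋ = 5.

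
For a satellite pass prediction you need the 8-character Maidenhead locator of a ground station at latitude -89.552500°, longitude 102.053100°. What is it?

Add 180° to longitude and 90° to latitude: 282.05310, 0.44750.
Field: 282.05310/20 → 14 → O, 0.44750/10 → 0 → A; chars OA.
Square: 2.05310/2 → 1, 0.44750/1 → 0; chars 10.
Subsquare: 0.05310/0.0833333 → 0 → a, 0.44750/0.0416667 → 10 → k; chars ak.
Extended square: 0.05310/0.00833333 → 6, 0.03083/0.00416667 → 7; chars 67.

OA10ak67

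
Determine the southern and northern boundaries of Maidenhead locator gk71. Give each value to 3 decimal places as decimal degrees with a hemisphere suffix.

Field G=6, K=10: +6·20° lon, +10·10° lat → SW at lon -60°, lat 10°.
Square 7, 1: +7·2° lon, +1·1° lat → SW at lon -46°, lat 11°.
Cell spans 2° lon × 1° lat.
south 11.000° N, north 12.000° N.

11.000° N, 12.000° N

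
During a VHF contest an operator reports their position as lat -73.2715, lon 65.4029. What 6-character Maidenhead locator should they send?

Add 180° to longitude and 90° to latitude: 245.4029, 16.7285.
Field: lon ⌊245.4029/20⌋ = 12 → M; lat ⌊16.7285/10⌋ = 1 → B.
Square: lon ⌊5.4029/2⌋ = 2; lat ⌊6.7285/1⌋ = 6.
Subsquare: lon ⌊1.4029/0.0833333⌋ = 16 → q; lat ⌊0.7285/0.0416667⌋ = 17 → r.

MB26qr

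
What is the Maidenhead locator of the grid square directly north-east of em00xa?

Longitude subsquare x = 23; +1 → 24, wraps to 0 = a, carry into square.
Longitude square 0; +1 → 1.
Latitude subsquare a = 0; +1 → 1 = b.

EM10ab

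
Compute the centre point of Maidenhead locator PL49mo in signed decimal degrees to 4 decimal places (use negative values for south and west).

29.6042, 129.0417

Field P=15, L=11: +15·20° lon, +11·10° lat → SW at lon 120°, lat 20°.
Square 4, 9: +4·2° lon, +9·1° lat → SW at lon 128°, lat 29°.
Subsquare m=12, o=14: +12·0.0833333° lon, +14·0.0416667° lat → SW at lon 129°, lat 29.5833°.
Cell spans 0.0833333° lon × 0.0416667° lat. Centre is SW corner plus half of each.
latitude 29.6042, longitude 129.0417.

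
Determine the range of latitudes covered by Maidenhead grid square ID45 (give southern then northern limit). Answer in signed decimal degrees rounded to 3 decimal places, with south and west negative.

-55.000, -54.000

Field I=8, D=3: +8·20° lon, +3·10° lat → SW at lon -20°, lat -60°.
Square 4, 5: +4·2° lon, +5·1° lat → SW at lon -12°, lat -55°.
Cell spans 2° lon × 1° lat.
south -55.000, north -54.000.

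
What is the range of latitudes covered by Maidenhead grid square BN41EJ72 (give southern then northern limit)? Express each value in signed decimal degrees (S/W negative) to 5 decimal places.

41.38333, 41.38750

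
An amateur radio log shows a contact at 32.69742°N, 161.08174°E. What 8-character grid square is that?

Shift to the Maidenhead origin (180°W, 90°S): lon 341.08174, lat 122.69742.
Field (20°×10°, letters A–R): lon ⌊341.08174/20⌋ = 17 → R; lat ⌊122.69742/10⌋ = 12 → M.
Square (2°×1°, digits 0–9): lon ⌊1.08174/2⌋ = 0; lat ⌊2.69742/1⌋ = 2.
Subsquare (5′×2.5′, letters a–x): lon ⌊1.08174/0.0833333⌋ = 12 → m; lat ⌊0.69742/0.0416667⌋ = 16 → q.
Extended square (30″×15″, digits 0–9): lon ⌊0.08174/0.00833333⌋ = 9; lat ⌊0.03075/0.00416667⌋ = 7.

RM02mq97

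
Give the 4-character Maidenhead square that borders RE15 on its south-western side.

Longitude square 1; −1 → 0.
Latitude square 5; −1 → 4.

RE04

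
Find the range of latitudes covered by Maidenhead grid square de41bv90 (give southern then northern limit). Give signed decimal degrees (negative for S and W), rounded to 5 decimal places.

-48.12500, -48.12083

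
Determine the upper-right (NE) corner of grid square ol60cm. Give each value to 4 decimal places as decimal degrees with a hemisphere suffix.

Field O=14, L=11: +14·20° lon, +11·10° lat → SW at lon 100°, lat 20°.
Square 6, 0: +6·2° lon, +0·1° lat → SW at lon 112°, lat 20°.
Subsquare c=2, m=12: +2·0.0833333° lon, +12·0.0416667° lat → SW at lon 112.167°, lat 20.5°.
Cell spans 0.0833333° lon × 0.0416667° lat. NE corner is SW corner plus one full cell.
latitude 20.5417° N, longitude 112.2500° E.

20.5417° N, 112.2500° E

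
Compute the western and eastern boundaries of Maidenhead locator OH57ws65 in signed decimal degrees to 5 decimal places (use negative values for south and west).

Field O=14, H=7: +14·20° lon, +7·10° lat → SW at lon 100°, lat -20°.
Square 5, 7: +5·2° lon, +7·1° lat → SW at lon 110°, lat -13°.
Subsquare w=22, s=18: +22·0.0833333° lon, +18·0.0416667° lat → SW at lon 111.833°, lat -12.25°.
Extended square 6, 5: +6·0.00833333° lon, +5·0.00416667° lat → SW at lon 111.883°, lat -12.2292°.
Cell spans 0.00833333° lon × 0.00416667° lat.
west 111.88333, east 111.89167.

111.88333, 111.89167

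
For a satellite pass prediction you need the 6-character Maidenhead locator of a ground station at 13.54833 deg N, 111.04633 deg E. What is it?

Offset from 180°W / 90°S: lon 291.0463°, lat 103.5483°.
Field: 291.0463/20 → 14 → O, 103.5483/10 → 10 → K; chars OK.
Square: 11.0463/2 → 5, 3.5483/1 → 3; chars 53.
Subsquare: 1.0463/0.0833333 → 12 → m, 0.5483/0.0416667 → 13 → n; chars mn.

OK53mn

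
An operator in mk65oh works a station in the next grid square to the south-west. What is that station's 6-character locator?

Longitude subsquare o = 14; −1 → 13 = n.
Latitude subsquare h = 7; −1 → 6 = g.

MK65ng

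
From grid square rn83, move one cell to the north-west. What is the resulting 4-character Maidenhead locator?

RN74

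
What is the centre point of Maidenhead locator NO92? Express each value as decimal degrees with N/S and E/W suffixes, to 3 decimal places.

52.500° N, 99.000° E

Field N=13, O=14: +13·20° lon, +14·10° lat → SW at lon 80°, lat 50°.
Square 9, 2: +9·2° lon, +2·1° lat → SW at lon 98°, lat 52°.
Cell spans 2° lon × 1° lat. Centre is SW corner plus half of each.
latitude 52.500° N, longitude 99.000° E.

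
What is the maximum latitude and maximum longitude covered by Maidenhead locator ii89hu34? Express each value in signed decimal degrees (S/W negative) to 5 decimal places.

Field I=8, I=8: +8·20° lon, +8·10° lat → SW at lon -20°, lat -10°.
Square 8, 9: +8·2° lon, +9·1° lat → SW at lon -4°, lat -1°.
Subsquare h=7, u=20: +7·0.0833333° lon, +20·0.0416667° lat → SW at lon -3.41667°, lat -0.166667°.
Extended square 3, 4: +3·0.00833333° lon, +4·0.00416667° lat → SW at lon -3.39167°, lat -0.15°.
Cell spans 0.00833333° lon × 0.00416667° lat. NE corner is SW corner plus one full cell.
latitude -0.14583, longitude -3.38333.

-0.14583, -3.38333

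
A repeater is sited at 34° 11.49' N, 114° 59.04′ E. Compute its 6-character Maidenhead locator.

OM74le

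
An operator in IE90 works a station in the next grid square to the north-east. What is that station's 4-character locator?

JE01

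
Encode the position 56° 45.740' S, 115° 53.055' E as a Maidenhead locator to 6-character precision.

OD73wf

Add 180° to longitude and 90° to latitude: 295.8843, 33.2377.
Field: 295.8843/20 → 14 → O, 33.2377/10 → 3 → D; chars OD.
Square: 15.8843/2 → 7, 3.2377/1 → 3; chars 73.
Subsquare: 1.8843/0.0833333 → 22 → w, 0.2377/0.0416667 → 5 → f; chars wf.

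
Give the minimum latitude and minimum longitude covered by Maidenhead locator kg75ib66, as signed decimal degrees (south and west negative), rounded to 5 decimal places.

-24.93333, 34.71667

Field K=10, G=6: +10·20° lon, +6·10° lat → SW at lon 20°, lat -30°.
Square 7, 5: +7·2° lon, +5·1° lat → SW at lon 34°, lat -25°.
Subsquare i=8, b=1: +8·0.0833333° lon, +1·0.0416667° lat → SW at lon 34.6667°, lat -24.9583°.
Extended square 6, 6: +6·0.00833333° lon, +6·0.00416667° lat → SW at lon 34.7167°, lat -24.9333°.
latitude -24.93333, longitude 34.71667.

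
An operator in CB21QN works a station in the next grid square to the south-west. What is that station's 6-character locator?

CB21pm

Longitude subsquare q = 16; −1 → 15 = p.
Latitude subsquare n = 13; −1 → 12 = m.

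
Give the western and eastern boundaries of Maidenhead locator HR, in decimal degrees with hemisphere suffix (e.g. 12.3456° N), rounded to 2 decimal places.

40.00° W, 20.00° W

Field H=7, R=17: +7·20° lon, +17·10° lat → SW at lon -40°, lat 80°.
Cell spans 20° lon × 10° lat.
west 40.00° W, east 20.00° W.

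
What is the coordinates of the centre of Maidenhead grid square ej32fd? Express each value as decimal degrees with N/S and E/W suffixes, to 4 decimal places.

Field E=4, J=9: +4·20° lon, +9·10° lat → SW at lon -100°, lat 0°.
Square 3, 2: +3·2° lon, +2·1° lat → SW at lon -94°, lat 2°.
Subsquare f=5, d=3: +5·0.0833333° lon, +3·0.0416667° lat → SW at lon -93.5833°, lat 2.125°.
Cell spans 0.0833333° lon × 0.0416667° lat. Centre is SW corner plus half of each.
latitude 2.1458° N, longitude 93.5417° W.

2.1458° N, 93.5417° W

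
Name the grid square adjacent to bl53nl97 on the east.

Longitude extended square 9; +1 → 10, wraps to 0, carry into subsquare.
Longitude subsquare n = 13; +1 → 14 = o.
The latitude characters are unchanged.

BL53ol07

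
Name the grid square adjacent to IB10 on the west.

IB00

Longitude square 1; −1 → 0.
The latitude characters are unchanged.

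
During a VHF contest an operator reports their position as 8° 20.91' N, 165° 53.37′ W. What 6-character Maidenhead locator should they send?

Offset from 180°W / 90°S: lon 14.1105°, lat 98.3485°.
Field: lon ⌊14.1105/20⌋ = 0 → A; lat ⌊98.3485/10⌋ = 9 → J.
Square: lon ⌊14.1105/2⌋ = 7; lat ⌊8.3485/1⌋ = 8.
Subsquare: lon ⌊0.1105/0.0833333⌋ = 1 → b; lat ⌊0.3485/0.0416667⌋ = 8 → i.

AJ78bi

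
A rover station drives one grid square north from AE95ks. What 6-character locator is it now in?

Latitude subsquare s = 18; +1 → 19 = t.
The longitude characters are unchanged.

AE95kt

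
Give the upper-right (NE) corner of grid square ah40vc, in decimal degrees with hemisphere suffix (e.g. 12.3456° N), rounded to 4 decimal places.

19.8750° S, 170.1667° W

Field A=0, H=7: +0·20° lon, +7·10° lat → SW at lon -180°, lat -20°.
Square 4, 0: +4·2° lon, +0·1° lat → SW at lon -172°, lat -20°.
Subsquare v=21, c=2: +21·0.0833333° lon, +2·0.0416667° lat → SW at lon -170.25°, lat -19.9167°.
Cell spans 0.0833333° lon × 0.0416667° lat. NE corner is SW corner plus one full cell.
latitude 19.8750° S, longitude 170.1667° W.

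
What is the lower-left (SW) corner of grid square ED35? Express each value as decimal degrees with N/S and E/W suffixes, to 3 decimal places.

55.000° S, 94.000° W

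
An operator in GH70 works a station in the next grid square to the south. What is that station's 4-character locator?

GG79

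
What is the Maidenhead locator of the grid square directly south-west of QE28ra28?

QE28ra17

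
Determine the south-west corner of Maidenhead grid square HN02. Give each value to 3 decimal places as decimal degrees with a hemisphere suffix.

Field H=7, N=13: +7·20° lon, +13·10° lat → SW at lon -40°, lat 40°.
Square 0, 2: +0·2° lon, +2·1° lat → SW at lon -40°, lat 42°.
latitude 42.000° N, longitude 40.000° W.

42.000° N, 40.000° W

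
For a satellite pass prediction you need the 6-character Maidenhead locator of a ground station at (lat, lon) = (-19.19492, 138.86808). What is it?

PH90kt

Offset from 180°W / 90°S: lon 318.8681°, lat 70.8051°.
Field: lon ⌊318.8681/20⌋ = 15 → P; lat ⌊70.8051/10⌋ = 7 → H.
Square: lon ⌊18.8681/2⌋ = 9; lat ⌊0.8051/1⌋ = 0.
Subsquare: lon ⌊0.8681/0.0833333⌋ = 10 → k; lat ⌊0.8051/0.0416667⌋ = 19 → t.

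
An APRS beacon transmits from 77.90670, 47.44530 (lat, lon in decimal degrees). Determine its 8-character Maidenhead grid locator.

LQ37rv37

Offset from 180°W / 90°S: lon 227.44530°, lat 167.90670°.
Field (20°×10°, letters A–R): 227.44530/20 → 11 → L, 167.90670/10 → 16 → Q; chars LQ.
Square (2°×1°, digits 0–9): 7.44530/2 → 3, 7.90670/1 → 7; chars 37.
Subsquare (5′×2.5′, letters a–x): 1.44530/0.0833333 → 17 → r, 0.90670/0.0416667 → 21 → v; chars rv.
Extended square (30″×15″, digits 0–9): 0.02863/0.00833333 → 3, 0.03170/0.00416667 → 7; chars 37.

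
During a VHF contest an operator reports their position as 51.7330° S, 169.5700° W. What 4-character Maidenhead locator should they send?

AD58

Shift to the Maidenhead origin (180°W, 90°S): lon 10.43, lat 38.27.
Field (20°×10°, letters A–R): 10.43/20 → 0 → A, 38.27/10 → 3 → D; chars AD.
Square (2°×1°, digits 0–9): 10.43/2 → 5, 8.27/1 → 8; chars 58.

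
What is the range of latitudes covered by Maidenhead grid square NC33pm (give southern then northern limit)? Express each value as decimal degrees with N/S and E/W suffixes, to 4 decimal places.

Field N=13, C=2: +13·20° lon, +2·10° lat → SW at lon 80°, lat -70°.
Square 3, 3: +3·2° lon, +3·1° lat → SW at lon 86°, lat -67°.
Subsquare p=15, m=12: +15·0.0833333° lon, +12·0.0416667° lat → SW at lon 87.25°, lat -66.5°.
Cell spans 0.0833333° lon × 0.0416667° lat.
south 66.5000° S, north 66.4583° S.

66.5000° S, 66.4583° S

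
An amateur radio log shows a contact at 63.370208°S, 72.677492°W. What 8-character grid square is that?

Add 180° to longitude and 90° to latitude: 107.32251, 26.62979.
Field: lon ⌊107.32251/20⌋ = 5 → F; lat ⌊26.62979/10⌋ = 2 → C.
Square: lon ⌊7.32251/2⌋ = 3; lat ⌊6.62979/1⌋ = 6.
Subsquare: lon ⌊1.32251/0.0833333⌋ = 15 → p; lat ⌊0.62979/0.0416667⌋ = 15 → p.
Extended square: lon ⌊0.07251/0.00833333⌋ = 8; lat ⌊0.00479/0.00416667⌋ = 1.

FC36pp81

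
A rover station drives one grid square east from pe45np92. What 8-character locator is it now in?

PE45op02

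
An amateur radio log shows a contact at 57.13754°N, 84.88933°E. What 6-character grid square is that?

NO27kd

Shift to the Maidenhead origin (180°W, 90°S): lon 264.8893, lat 147.1375.
Field (20°×10°, letters A–R): lon ⌊264.8893/20⌋ = 13 → N; lat ⌊147.1375/10⌋ = 14 → O.
Square (2°×1°, digits 0–9): lon ⌊4.8893/2⌋ = 2; lat ⌊7.1375/1⌋ = 7.
Subsquare (5′×2.5′, letters a–x): lon ⌊0.8893/0.0833333⌋ = 10 → k; lat ⌊0.1375/0.0416667⌋ = 3 → d.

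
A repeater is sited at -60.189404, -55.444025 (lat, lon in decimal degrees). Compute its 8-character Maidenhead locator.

Offset from 180°W / 90°S: lon 124.55597°, lat 29.81060°.
Field (20°×10°, letters A–R): lon ⌊124.55597/20⌋ = 6 → G; lat ⌊29.81060/10⌋ = 2 → C.
Square (2°×1°, digits 0–9): lon ⌊4.55597/2⌋ = 2; lat ⌊9.81060/1⌋ = 9.
Subsquare (5′×2.5′, letters a–x): lon ⌊0.55597/0.0833333⌋ = 6 → g; lat ⌊0.81060/0.0416667⌋ = 19 → t.
Extended square (30″×15″, digits 0–9): lon ⌊0.05597/0.00833333⌋ = 6; lat ⌊0.01893/0.00416667⌋ = 4.

GC29gt64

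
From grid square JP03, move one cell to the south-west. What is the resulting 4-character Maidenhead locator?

Longitude square 0; −1 → -1, wraps to 9, carry into field.
Longitude field J = 9; −1 → 8 = I.
Latitude square 3; −1 → 2.

IP92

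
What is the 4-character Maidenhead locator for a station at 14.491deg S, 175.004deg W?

Add 180° to longitude and 90° to latitude: 5.00, 75.51.
Field (20°×10°, letters A–R): lon ⌊5.00/20⌋ = 0 → A; lat ⌊75.51/10⌋ = 7 → H.
Square (2°×1°, digits 0–9): lon ⌊5.00/2⌋ = 2; lat ⌊5.51/1⌋ = 5.

AH25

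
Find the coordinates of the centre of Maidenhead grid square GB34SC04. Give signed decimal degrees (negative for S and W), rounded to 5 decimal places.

Field G=6, B=1: +6·20° lon, +1·10° lat → SW at lon -60°, lat -80°.
Square 3, 4: +3·2° lon, +4·1° lat → SW at lon -54°, lat -76°.
Subsquare s=18, c=2: +18·0.0833333° lon, +2·0.0416667° lat → SW at lon -52.5°, lat -75.9167°.
Extended square 0, 4: +0·0.00833333° lon, +4·0.00416667° lat → SW at lon -52.5°, lat -75.9°.
Cell spans 0.00833333° lon × 0.00416667° lat. Centre is SW corner plus half of each.
latitude -75.89792, longitude -52.49583.

-75.89792, -52.49583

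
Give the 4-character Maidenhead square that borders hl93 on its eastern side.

IL03

Longitude square 9; +1 → 10, wraps to 0, carry into field.
Longitude field H = 7; +1 → 8 = I.
The latitude characters are unchanged.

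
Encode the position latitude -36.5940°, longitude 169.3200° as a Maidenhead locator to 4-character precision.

RF43

Add 180° to longitude and 90° to latitude: 349.32, 53.41.
Field: lon ⌊349.32/20⌋ = 17 → R; lat ⌊53.41/10⌋ = 5 → F.
Square: lon ⌊9.32/2⌋ = 4; lat ⌊3.41/1⌋ = 3.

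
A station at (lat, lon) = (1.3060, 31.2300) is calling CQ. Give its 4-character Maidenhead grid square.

KJ51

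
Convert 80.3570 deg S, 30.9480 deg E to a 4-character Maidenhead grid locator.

KA59

Add 180° to longitude and 90° to latitude: 210.95, 9.64.
Field: lon ⌊210.95/20⌋ = 10 → K; lat ⌊9.64/10⌋ = 0 → A.
Square: lon ⌊10.95/2⌋ = 5; lat ⌊9.64/1⌋ = 9.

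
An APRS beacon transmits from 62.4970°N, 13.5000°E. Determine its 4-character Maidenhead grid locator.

Shift to the Maidenhead origin (180°W, 90°S): lon 193.50, lat 152.50.
Field: lon ⌊193.50/20⌋ = 9 → J; lat ⌊152.50/10⌋ = 15 → P.
Square: lon ⌊13.50/2⌋ = 6; lat ⌊2.50/1⌋ = 2.

JP62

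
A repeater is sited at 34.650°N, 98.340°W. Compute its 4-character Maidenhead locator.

EM04

Shift to the Maidenhead origin (180°W, 90°S): lon 81.66, lat 124.65.
Field (20°×10°, letters A–R): lon ⌊81.66/20⌋ = 4 → E; lat ⌊124.65/10⌋ = 12 → M.
Square (2°×1°, digits 0–9): lon ⌊1.66/2⌋ = 0; lat ⌊4.65/1⌋ = 4.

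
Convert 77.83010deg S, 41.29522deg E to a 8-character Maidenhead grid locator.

LB02pe50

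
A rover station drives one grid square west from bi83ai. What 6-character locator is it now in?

BI73xi

Longitude subsquare a = 0; −1 → -1, wraps to 23 = x, carry into square.
Longitude square 8; −1 → 7.
The latitude characters are unchanged.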